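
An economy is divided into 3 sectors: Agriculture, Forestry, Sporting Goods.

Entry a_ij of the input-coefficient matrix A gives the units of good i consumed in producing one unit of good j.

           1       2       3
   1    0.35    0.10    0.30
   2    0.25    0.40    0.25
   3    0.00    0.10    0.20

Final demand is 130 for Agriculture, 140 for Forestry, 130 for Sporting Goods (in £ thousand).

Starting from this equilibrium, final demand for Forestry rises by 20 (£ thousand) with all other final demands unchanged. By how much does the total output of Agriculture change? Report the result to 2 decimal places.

Δx_1 = 8.20

I − A =
  [   0.65    -0.10    -0.30]
  [  -0.25     0.60    -0.25]
  [   0.00    -0.10     0.80]
Cofactors of I−A, C_ij = (−1)^(i+j)·(minor ij) (rows/columns in the sector order above):
  C_11 = (0.60)(0.80) − (-0.25)(-0.10) = 0.4550
  C_12 = −[(-0.25)(0.80) − (-0.25)(0.00)] = 0.2000
  C_13 = (-0.25)(-0.10) − (0.60)(0.00) = 0.0250
  C_21 = −[(-0.10)(0.80) − (-0.30)(-0.10)] = 0.1100
  C_22 = (0.65)(0.80) − (-0.30)(0.00) = 0.5200
  C_23 = −[(0.65)(-0.10) − (-0.10)(0.00)] = 0.0650
  C_31 = (-0.10)(-0.25) − (-0.30)(0.60) = 0.2050
  C_32 = −[(0.65)(-0.25) − (-0.30)(-0.25)] = 0.2375
  C_33 = (0.65)(0.60) − (-0.10)(-0.25) = 0.3650
det(I−A) = Σ_j (I−A)_1j·C_1j = (0.65)(0.4550) + (-0.10)(0.2000) + (-0.30)(0.0250) = 0.26825
adj(I−A) = Cᵀ =
  [ 0.4550   0.1100   0.2050]
  [ 0.2000   0.5200   0.2375]
  [ 0.0250   0.0650   0.3650]
(I − A)⁻¹ = adj(I−A) / det(I−A) ≈
  [   1.6962     0.4101     0.7642]
  [   0.7456     1.9385     0.8854]
  [   0.0932     0.2423     1.3607]
Δx = (I − A)⁻¹ Δd with Δd having +20 in the Forestry component and 0 elsewhere.
So Δx_1 = L_12 · (+20), where L_12 = adj(I−A)_12 / det(I−A) = 0.1100 / 0.26825.
Δx_1 = 0.1100 × (+20) / 0.26825 = 2.20 / 0.26825 ≈ 8.20.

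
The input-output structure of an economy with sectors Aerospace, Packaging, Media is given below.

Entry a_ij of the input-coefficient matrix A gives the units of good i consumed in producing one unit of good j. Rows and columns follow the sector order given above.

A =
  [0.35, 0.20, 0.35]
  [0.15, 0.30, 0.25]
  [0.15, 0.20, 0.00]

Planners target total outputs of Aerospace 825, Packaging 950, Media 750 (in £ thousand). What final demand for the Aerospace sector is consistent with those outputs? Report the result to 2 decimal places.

I − A =
  [   0.65    -0.20    -0.35]
  [  -0.15     0.70    -0.25]
  [  -0.15    -0.20     1.00]
d = (I − A) x:
  d_A = (+0.65)·825 + (-0.20)·950 + (-0.35)·750 = 83.75
  d_P = (-0.15)·825 + (+0.70)·950 + (-0.25)·750 = 353.75
  d_M = (-0.15)·825 + (-0.20)·950 + (+1.00)·750 = 436.25

d_A = 83.75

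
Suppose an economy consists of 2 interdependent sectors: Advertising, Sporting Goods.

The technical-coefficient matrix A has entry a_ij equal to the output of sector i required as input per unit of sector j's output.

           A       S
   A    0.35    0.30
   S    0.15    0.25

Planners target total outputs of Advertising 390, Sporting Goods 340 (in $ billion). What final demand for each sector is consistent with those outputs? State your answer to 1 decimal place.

d_A = 151.5, d_S = 196.5

I − A =
  [   0.65    -0.30]
  [  -0.15     0.75]
d = (I − A) x:
  d_A = (+0.65)·390 + (-0.30)·340 = 151.5
  d_S = (-0.15)·390 + (+0.75)·340 = 196.5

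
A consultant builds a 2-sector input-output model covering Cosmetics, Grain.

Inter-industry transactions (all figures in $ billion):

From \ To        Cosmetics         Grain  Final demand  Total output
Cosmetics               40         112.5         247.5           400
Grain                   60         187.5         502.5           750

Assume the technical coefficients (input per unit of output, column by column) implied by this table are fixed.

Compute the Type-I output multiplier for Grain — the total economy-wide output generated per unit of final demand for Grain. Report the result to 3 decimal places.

m_2 = 1.609

Technical coefficients a_ij = z_ij / X_j:
  a_11 = 40/400 = 0.10, a_21 = 60/400 = 0.15
  a_12 = 112.5/750 = 0.15, a_22 = 187.5/750 = 0.25
I − A =
  [   0.90    -0.15]
  [  -0.15     0.75]
det(I−A) = (0.90)(0.75) − (-0.15)(-0.15) = 0.6525
adj(I−A) = [[0.75, 0.15], [0.15, 0.90]]
(I − A)⁻¹ = adj(I−A) / det(I−A) ≈
  [   1.1494     0.2299]
  [   0.2299     1.3793]
The output multiplier for sector j is the column-j sum of the Leontief inverse (I − A)⁻¹ = adj(I−A) / det(I−A).
Column 2 of adj(I−A): (0.15, 0.90); det(I−A) = 0.6525.
m_2 = (0.15 + 0.90) / 0.6525 = 1.05 / 0.6525 ≈ 1.609.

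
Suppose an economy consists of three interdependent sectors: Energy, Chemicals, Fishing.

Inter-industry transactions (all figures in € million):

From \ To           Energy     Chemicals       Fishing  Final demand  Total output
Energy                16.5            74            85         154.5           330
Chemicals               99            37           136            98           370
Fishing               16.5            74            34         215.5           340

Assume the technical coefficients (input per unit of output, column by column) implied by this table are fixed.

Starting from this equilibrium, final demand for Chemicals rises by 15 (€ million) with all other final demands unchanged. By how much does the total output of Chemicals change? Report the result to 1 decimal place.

Technical coefficients a_ij = z_ij / X_j:
  a_EE = 16.5/330 = 0.05, a_CE = 99/330 = 0.30, a_FE = 16.5/330 = 0.05
  a_EC = 74/370 = 0.20, a_CC = 37/370 = 0.10, a_FC = 74/370 = 0.20
  a_EF = 85/340 = 0.25, a_CF = 136/340 = 0.40, a_FF = 34/340 = 0.10
I − A =
  [   0.95    -0.20    -0.25]
  [  -0.30     0.90    -0.40]
  [  -0.05    -0.20     0.90]
Cofactors of I−A, C_ij = (−1)^(i+j)·(minor ij) (rows/columns in the sector order above):
  C_11 = (0.90)(0.90) − (-0.40)(-0.20) = 0.7300
  C_12 = −[(-0.30)(0.90) − (-0.40)(-0.05)] = 0.2900
  C_13 = (-0.30)(-0.20) − (0.90)(-0.05) = 0.1050
  C_21 = −[(-0.20)(0.90) − (-0.25)(-0.20)] = 0.2300
  C_22 = (0.95)(0.90) − (-0.25)(-0.05) = 0.8425
  C_23 = −[(0.95)(-0.20) − (-0.20)(-0.05)] = 0.2000
  C_31 = (-0.20)(-0.40) − (-0.25)(0.90) = 0.3050
  C_32 = −[(0.95)(-0.40) − (-0.25)(-0.30)] = 0.4550
  C_33 = (0.95)(0.90) − (-0.20)(-0.30) = 0.7950
det(I−A) = Σ_j (I−A)_1j·C_1j = (0.95)(0.7300) + (-0.20)(0.2900) + (-0.25)(0.1050) = 0.60925
adj(I−A) = Cᵀ =
  [ 0.7300   0.2300   0.3050]
  [ 0.2900   0.8425   0.4550]
  [ 0.1050   0.2000   0.7950]
(I − A)⁻¹ = adj(I−A) / det(I−A) ≈
  [   1.1982     0.3775     0.5006]
  [   0.4760     1.3828     0.7468]
  [   0.1723     0.3283     1.3049]
Δx = (I − A)⁻¹ Δd with Δd having +15 in the Chemicals component and 0 elsewhere.
So Δx_C = L_CC · (+15), where L_CC = adj(I−A)_CC / det(I−A) = 0.8425 / 0.60925.
Δx_C = 0.8425 × (+15) / 0.60925 = 12.6375 / 0.60925 ≈ 20.7.

Δx_C = 20.7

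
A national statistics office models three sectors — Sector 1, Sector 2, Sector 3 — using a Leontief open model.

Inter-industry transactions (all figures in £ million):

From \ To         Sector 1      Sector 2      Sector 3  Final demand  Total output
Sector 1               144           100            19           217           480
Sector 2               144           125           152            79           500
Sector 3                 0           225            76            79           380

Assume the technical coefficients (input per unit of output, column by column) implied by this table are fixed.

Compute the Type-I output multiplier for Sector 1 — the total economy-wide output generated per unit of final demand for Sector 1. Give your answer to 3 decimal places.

Technical coefficients a_ij = z_ij / X_j:
  a_11 = 144/480 = 0.30, a_21 = 144/480 = 0.30, a_31 = 0/480 = 0.00
  a_12 = 100/500 = 0.20, a_22 = 125/500 = 0.25, a_32 = 225/500 = 0.45
  a_13 = 19/380 = 0.05, a_23 = 152/380 = 0.40, a_33 = 76/380 = 0.20
I − A =
  [   0.70    -0.20    -0.05]
  [  -0.30     0.75    -0.40]
  [   0.00    -0.45     0.80]
Cofactors of I−A, C_ij = (−1)^(i+j)·(minor ij) (rows/columns in the sector order above):
  C_11 = (0.75)(0.80) − (-0.40)(-0.45) = 0.4200
  C_12 = −[(-0.30)(0.80) − (-0.40)(0.00)] = 0.2400
  C_13 = (-0.30)(-0.45) − (0.75)(0.00) = 0.1350
  C_21 = −[(-0.20)(0.80) − (-0.05)(-0.45)] = 0.1825
  C_22 = (0.70)(0.80) − (-0.05)(0.00) = 0.5600
  C_23 = −[(0.70)(-0.45) − (-0.20)(0.00)] = 0.3150
  C_31 = (-0.20)(-0.40) − (-0.05)(0.75) = 0.1175
  C_32 = −[(0.70)(-0.40) − (-0.05)(-0.30)] = 0.2950
  C_33 = (0.70)(0.75) − (-0.20)(-0.30) = 0.4650
det(I−A) = Σ_j (I−A)_1j·C_1j = (0.70)(0.4200) + (-0.20)(0.2400) + (-0.05)(0.1350) = 0.23925
adj(I−A) = Cᵀ =
  [ 0.4200   0.1825   0.1175]
  [ 0.2400   0.5600   0.2950]
  [ 0.1350   0.3150   0.4650]
(I − A)⁻¹ = adj(I−A) / det(I−A) ≈
  [   1.7555     0.7628     0.4911]
  [   1.0031     2.3406     1.2330]
  [   0.5643     1.3166     1.9436]
The output multiplier for sector j is the column-j sum of the Leontief inverse (I − A)⁻¹ = adj(I−A) / det(I−A).
Column 1 of adj(I−A): (0.4200, 0.2400, 0.1350); det(I−A) = 0.23925.
m_1 = (0.4200 + 0.2400 + 0.1350) / 0.23925 = 0.795 / 0.23925 ≈ 3.323.

m_1 = 3.323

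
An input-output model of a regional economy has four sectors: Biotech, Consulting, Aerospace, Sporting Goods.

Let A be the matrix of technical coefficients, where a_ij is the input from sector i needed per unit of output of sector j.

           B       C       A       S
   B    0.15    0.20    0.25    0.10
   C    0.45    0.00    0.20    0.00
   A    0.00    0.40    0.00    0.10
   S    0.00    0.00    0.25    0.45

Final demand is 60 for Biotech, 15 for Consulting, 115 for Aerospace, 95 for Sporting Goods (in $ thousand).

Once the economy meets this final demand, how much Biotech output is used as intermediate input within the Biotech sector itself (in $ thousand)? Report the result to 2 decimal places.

I − A =
  [   0.85    -0.20    -0.25    -0.10]
  [  -0.45     1.00    -0.20     0.00]
  [   0.00    -0.40     1.00    -0.10]
  [   0.00     0.00    -0.25     0.55]
Compute the cofactors C_ij = (−1)^(i+j)·(3×3 minor ij) of I−A; the adjugate is their transpose:
adj(I−A) = Cᵀ =
  [ 0.481000   0.170000   0.184500   0.121000]
  [ 0.236250   0.446250   0.166625   0.073250]
  [ 0.099000   0.187000   0.418000   0.094000]
  [ 0.045000   0.085000   0.190000   0.647000]
det(I−A) = Σ_j (I−A)_1j·C_1j = (0.85)(0.481000) + (-0.20)(0.236250) + (-0.25)(0.099000) + (-0.10)(0.045000) = 0.33235
(I − A)⁻¹ = adj(I−A) / det(I−A) ≈
  [   1.4473     0.5115     0.5551     0.3641]
  [   0.7108     1.3427     0.5014     0.2204]
  [   0.2979     0.5627     1.2577     0.2828]
  [   0.1354     0.2558     0.5717     1.9467]
First solve x = (I − A)⁻¹ d = adj(I−A)·d / det(I−A); in particular x_B = (0.481000·60 + 0.170000·15 + 0.184500·115 + 0.121000·95) / 0.33235 = 64.1225 / 0.33235 ≈ 192.9367.
Intermediate flow from B to B: z_BB = a_BB · x_B = 0.15 × 64.1225 / 0.33235 = 9.618375 / 0.33235 ≈ 28.94.

z_BB = 28.94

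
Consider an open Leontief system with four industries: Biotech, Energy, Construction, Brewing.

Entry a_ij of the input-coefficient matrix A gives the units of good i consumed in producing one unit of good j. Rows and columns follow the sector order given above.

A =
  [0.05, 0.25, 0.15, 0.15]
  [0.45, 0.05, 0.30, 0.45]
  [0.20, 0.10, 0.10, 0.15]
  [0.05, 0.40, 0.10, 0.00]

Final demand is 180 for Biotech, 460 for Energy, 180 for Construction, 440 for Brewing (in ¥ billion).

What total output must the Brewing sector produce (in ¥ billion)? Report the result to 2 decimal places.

I − A =
  [   0.95    -0.25    -0.15    -0.15]
  [  -0.45     0.95    -0.30    -0.45]
  [  -0.20    -0.10     0.90    -0.15]
  [  -0.05    -0.40    -0.10     1.00]
Compute the cofactors C_ij = (−1)^(i+j)·(3×3 minor ij) of I−A; the adjugate is their transpose:
adj(I−A) = Cᵀ =
  [ 0.626250   0.300750   0.234000   0.264375]
  [ 0.489750   0.799875   0.403125   0.493875]
  [ 0.235375   0.215125   0.579250   0.219000]
  [ 0.250750   0.356500   0.230875   0.632250]
det(I−A) = Σ_j (I−A)_1j·C_1j = (0.95)(0.626250) + (-0.25)(0.489750) + (-0.15)(0.235375) + (-0.15)(0.250750) = 0.39958125
(I − A)⁻¹ = adj(I−A) / det(I−A) ≈
  [   1.5673     0.7527     0.5856     0.6616]
  [   1.2257     2.0018     1.0089     1.2360]
  [   0.5891     0.5384     1.4496     0.5481]
  [   0.6275     0.8922     0.5778     1.5823]
x = (I − A)⁻¹ d = adj(I−A)·d / det(I−A), with det(I−A) = 0.39958125:
  x_1 = (0.626250·180 + 0.300750·460 + 0.234000·180 + 0.264375·440) / 0.39958125 = 409.515 / 0.39958125 ≈ 1024.86
  x_2 = (0.489750·180 + 0.799875·460 + 0.403125·180 + 0.493875·440) / 0.39958125 = 745.965 / 0.39958125 ≈ 1866.87
  x_3 = (0.235375·180 + 0.215125·460 + 0.579250·180 + 0.219000·440) / 0.39958125 = 341.95 / 0.39958125 ≈ 855.77
  x_4 = (0.250750·180 + 0.356500·460 + 0.230875·180 + 0.632250·440) / 0.39958125 = 528.8725 / 0.39958125 ≈ 1323.57

x_4 = 1323.57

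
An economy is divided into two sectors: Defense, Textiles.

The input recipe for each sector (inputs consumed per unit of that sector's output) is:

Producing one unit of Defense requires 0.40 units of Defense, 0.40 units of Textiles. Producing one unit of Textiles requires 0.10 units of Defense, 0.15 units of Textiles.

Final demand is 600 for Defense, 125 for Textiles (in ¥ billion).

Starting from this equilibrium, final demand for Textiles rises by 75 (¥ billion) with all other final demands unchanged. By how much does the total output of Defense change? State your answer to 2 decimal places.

I − A =
  [   0.60    -0.10]
  [  -0.40     0.85]
det(I−A) = (0.60)(0.85) − (-0.10)(-0.40) = 0.4700
adj(I−A) = [[0.85, 0.10], [0.40, 0.60]]
(I − A)⁻¹ = adj(I−A) / det(I−A) ≈
  [   1.8085     0.2128]
  [   0.8511     1.2766]
Δx = (I − A)⁻¹ Δd with Δd having +75 in the Textiles component and 0 elsewhere.
So Δx_D = L_DT · (+75), where L_DT = adj(I−A)_DT / det(I−A) = 0.10 / 0.4700.
Δx_D = 0.10 × (+75) / 0.4700 = 7.50 / 0.4700 ≈ 15.96.

Δx_D = 15.96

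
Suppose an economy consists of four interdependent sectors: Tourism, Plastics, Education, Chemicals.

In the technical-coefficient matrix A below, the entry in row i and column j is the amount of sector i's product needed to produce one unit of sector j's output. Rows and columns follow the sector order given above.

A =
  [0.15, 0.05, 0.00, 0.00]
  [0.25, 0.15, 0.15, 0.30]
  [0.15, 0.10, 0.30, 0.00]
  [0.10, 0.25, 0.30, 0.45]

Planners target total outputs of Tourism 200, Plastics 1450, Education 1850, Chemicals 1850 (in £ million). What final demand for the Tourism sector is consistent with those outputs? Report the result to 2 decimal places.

I − A =
  [   0.85    -0.05     0.00     0.00]
  [  -0.25     0.85    -0.15    -0.30]
  [  -0.15    -0.10     0.70     0.00]
  [  -0.10    -0.25    -0.30     0.55]
d = (I − A) x:
  d_1 = (+0.85)·200 + (-0.05)·1450 + (+0.00)·1850 + (+0.00)·1850 = 97.50
  d_2 = (-0.25)·200 + (+0.85)·1450 + (-0.15)·1850 + (-0.30)·1850 = 350.00
  d_3 = (-0.15)·200 + (-0.10)·1450 + (+0.70)·1850 + (+0.00)·1850 = 1120.00
  d_4 = (-0.10)·200 + (-0.25)·1450 + (-0.30)·1850 + (+0.55)·1850 = 80.00

d_1 = 97.50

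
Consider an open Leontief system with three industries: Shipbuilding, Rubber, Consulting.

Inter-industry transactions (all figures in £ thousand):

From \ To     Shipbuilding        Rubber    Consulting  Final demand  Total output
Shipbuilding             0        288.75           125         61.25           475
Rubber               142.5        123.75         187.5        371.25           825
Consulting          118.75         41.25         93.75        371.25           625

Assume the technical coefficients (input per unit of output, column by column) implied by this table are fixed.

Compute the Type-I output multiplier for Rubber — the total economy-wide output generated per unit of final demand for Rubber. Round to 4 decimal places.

Technical coefficients a_ij = z_ij / X_j:
  a_11 = 0/475 = 0.00, a_21 = 142.5/475 = 0.30, a_31 = 118.75/475 = 0.25
  a_12 = 288.75/825 = 0.35, a_22 = 123.75/825 = 0.15, a_32 = 41.25/825 = 0.05
  a_13 = 125/625 = 0.20, a_23 = 187.5/625 = 0.30, a_33 = 93.75/625 = 0.15
I − A =
  [   1.00    -0.35    -0.20]
  [  -0.30     0.85    -0.30]
  [  -0.25    -0.05     0.85]
Cofactors of I−A, C_ij = (−1)^(i+j)·(minor ij) (rows/columns in the sector order above):
  C_11 = (0.85)(0.85) − (-0.30)(-0.05) = 0.7075
  C_12 = −[(-0.30)(0.85) − (-0.30)(-0.25)] = 0.3300
  C_13 = (-0.30)(-0.05) − (0.85)(-0.25) = 0.2275
  C_21 = −[(-0.35)(0.85) − (-0.20)(-0.05)] = 0.3075
  C_22 = (1.00)(0.85) − (-0.20)(-0.25) = 0.8000
  C_23 = −[(1.00)(-0.05) − (-0.35)(-0.25)] = 0.1375
  C_31 = (-0.35)(-0.30) − (-0.20)(0.85) = 0.2750
  C_32 = −[(1.00)(-0.30) − (-0.20)(-0.30)] = 0.3600
  C_33 = (1.00)(0.85) − (-0.35)(-0.30) = 0.7450
det(I−A) = Σ_j (I−A)_1j·C_1j = (1.00)(0.7075) + (-0.35)(0.3300) + (-0.20)(0.2275) = 0.5465
adj(I−A) = Cᵀ =
  [ 0.7075   0.3075   0.2750]
  [ 0.3300   0.8000   0.3600]
  [ 0.2275   0.1375   0.7450]
(I − A)⁻¹ = adj(I−A) / det(I−A) ≈
  [   1.29460     0.56267     0.50320]
  [   0.60384     1.46386     0.65874]
  [   0.41629     0.25160     1.36322]
The output multiplier for sector j is the column-j sum of the Leontief inverse (I − A)⁻¹ = adj(I−A) / det(I−A).
Column 2 of adj(I−A): (0.3075, 0.8000, 0.1375); det(I−A) = 0.5465.
m_2 = (0.3075 + 0.8000 + 0.1375) / 0.5465 = 1.245 / 0.5465 ≈ 2.2781.

m_2 = 2.2781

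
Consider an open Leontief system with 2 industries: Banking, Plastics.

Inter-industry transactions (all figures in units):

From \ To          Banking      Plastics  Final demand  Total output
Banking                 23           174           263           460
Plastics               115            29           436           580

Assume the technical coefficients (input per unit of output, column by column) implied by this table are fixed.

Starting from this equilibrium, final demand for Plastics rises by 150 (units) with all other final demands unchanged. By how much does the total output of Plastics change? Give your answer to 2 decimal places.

Δx_P = 172.21

Technical coefficients a_ij = z_ij / X_j:
  a_BB = 23/460 = 0.05, a_PB = 115/460 = 0.25
  a_BP = 174/580 = 0.30, a_PP = 29/580 = 0.05
I − A =
  [   0.95    -0.30]
  [  -0.25     0.95]
det(I−A) = (0.95)(0.95) − (-0.30)(-0.25) = 0.8275
adj(I−A) = [[0.95, 0.30], [0.25, 0.95]]
(I − A)⁻¹ = adj(I−A) / det(I−A) ≈
  [   1.1480     0.3625]
  [   0.3021     1.1480]
Δx = (I − A)⁻¹ Δd with Δd having +150 in the Plastics component and 0 elsewhere.
So Δx_P = L_PP · (+150), where L_PP = adj(I−A)_PP / det(I−A) = 0.95 / 0.8275.
Δx_P = 0.95 × (+150) / 0.8275 = 142.50 / 0.8275 ≈ 172.21.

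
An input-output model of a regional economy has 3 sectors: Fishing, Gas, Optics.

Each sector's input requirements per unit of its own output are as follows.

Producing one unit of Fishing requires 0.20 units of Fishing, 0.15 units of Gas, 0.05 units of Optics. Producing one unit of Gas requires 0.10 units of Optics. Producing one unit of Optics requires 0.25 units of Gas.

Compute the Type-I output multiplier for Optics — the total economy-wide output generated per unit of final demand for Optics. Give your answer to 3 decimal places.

I − A =
  [   0.80     0.00     0.00]
  [  -0.15     1.00    -0.25]
  [  -0.05    -0.10     1.00]
Cofactors of I−A, C_ij = (−1)^(i+j)·(minor ij) (rows/columns in the sector order above):
  C_11 = (1.00)(1.00) − (-0.25)(-0.10) = 0.9750
  C_12 = −[(-0.15)(1.00) − (-0.25)(-0.05)] = 0.1625
  C_13 = (-0.15)(-0.10) − (1.00)(-0.05) = 0.0650
  C_21 = −[(0.00)(1.00) − (0.00)(-0.10)] = 0.0000
  C_22 = (0.80)(1.00) − (0.00)(-0.05) = 0.8000
  C_23 = −[(0.80)(-0.10) − (0.00)(-0.05)] = 0.0800
  C_31 = (0.00)(-0.25) − (0.00)(1.00) = 0.0000
  C_32 = −[(0.80)(-0.25) − (0.00)(-0.15)] = 0.2000
  C_33 = (0.80)(1.00) − (0.00)(-0.15) = 0.8000
det(I−A) = Σ_j (I−A)_1j·C_1j = (0.80)(0.9750) + (0.00)(0.1625) + (0.00)(0.0650) = 0.7800
adj(I−A) = Cᵀ =
  [ 0.9750   0.0000   0.0000]
  [ 0.1625   0.8000   0.2000]
  [ 0.0650   0.0800   0.8000]
(I − A)⁻¹ = adj(I−A) / det(I−A) ≈
  [   1.2500     0.0000     0.0000]
  [   0.2083     1.0256     0.2564]
  [   0.0833     0.1026     1.0256]
The output multiplier for sector j is the column-j sum of the Leontief inverse (I − A)⁻¹ = adj(I−A) / det(I−A).
Column O of adj(I−A): (0.0000, 0.2000, 0.8000); det(I−A) = 0.7800.
m_O = (0.0000 + 0.2000 + 0.8000) / 0.7800 = 1.00 / 0.7800 ≈ 1.282.

m_O = 1.282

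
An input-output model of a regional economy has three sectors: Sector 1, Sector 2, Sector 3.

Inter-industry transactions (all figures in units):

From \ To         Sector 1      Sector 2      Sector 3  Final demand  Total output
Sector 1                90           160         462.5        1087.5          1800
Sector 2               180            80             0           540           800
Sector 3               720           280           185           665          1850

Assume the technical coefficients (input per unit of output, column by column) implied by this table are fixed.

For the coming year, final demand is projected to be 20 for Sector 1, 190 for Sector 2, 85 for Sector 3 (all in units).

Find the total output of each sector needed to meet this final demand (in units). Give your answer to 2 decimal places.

x_1 = 131.98, x_2 = 225.78, x_3 = 240.90

Technical coefficients a_ij = z_ij / X_j:
  a_11 = 90/1800 = 0.05, a_21 = 180/1800 = 0.10, a_31 = 720/1800 = 0.40
  a_12 = 160/800 = 0.20, a_22 = 80/800 = 0.10, a_32 = 280/800 = 0.35
  a_13 = 462.5/1850 = 0.25, a_23 = 0/1850 = 0.00, a_33 = 185/1850 = 0.10
I − A =
  [   0.95    -0.20    -0.25]
  [  -0.10     0.90     0.00]
  [  -0.40    -0.35     0.90]
Cofactors of I−A, C_ij = (−1)^(i+j)·(minor ij) (rows/columns in the sector order above):
  C_11 = (0.90)(0.90) − (0.00)(-0.35) = 0.8100
  C_12 = −[(-0.10)(0.90) − (0.00)(-0.40)] = 0.0900
  C_13 = (-0.10)(-0.35) − (0.90)(-0.40) = 0.3950
  C_21 = −[(-0.20)(0.90) − (-0.25)(-0.35)] = 0.2675
  C_22 = (0.95)(0.90) − (-0.25)(-0.40) = 0.7550
  C_23 = −[(0.95)(-0.35) − (-0.20)(-0.40)] = 0.4125
  C_31 = (-0.20)(0.00) − (-0.25)(0.90) = 0.2250
  C_32 = −[(0.95)(0.00) − (-0.25)(-0.10)] = 0.0250
  C_33 = (0.95)(0.90) − (-0.20)(-0.10) = 0.8350
det(I−A) = Σ_j (I−A)_1j·C_1j = (0.95)(0.8100) + (-0.20)(0.0900) + (-0.25)(0.3950) = 0.65275
adj(I−A) = Cᵀ =
  [ 0.8100   0.2675   0.2250]
  [ 0.0900   0.7550   0.0250]
  [ 0.3950   0.4125   0.8350]
(I − A)⁻¹ = adj(I−A) / det(I−A) ≈
  [   1.2409     0.4098     0.3447]
  [   0.1379     1.1566     0.0383]
  [   0.6051     0.6319     1.2792]
x = (I − A)⁻¹ d = adj(I−A)·d / det(I−A), with det(I−A) = 0.65275:
  x_1 = (0.8100·20 + 0.2675·190 + 0.2250·85) / 0.65275 = 86.15 / 0.65275 ≈ 131.98
  x_2 = (0.0900·20 + 0.7550·190 + 0.0250·85) / 0.65275 = 147.375 / 0.65275 ≈ 225.78
  x_3 = (0.3950·20 + 0.4125·190 + 0.8350·85) / 0.65275 = 157.25 / 0.65275 ≈ 240.90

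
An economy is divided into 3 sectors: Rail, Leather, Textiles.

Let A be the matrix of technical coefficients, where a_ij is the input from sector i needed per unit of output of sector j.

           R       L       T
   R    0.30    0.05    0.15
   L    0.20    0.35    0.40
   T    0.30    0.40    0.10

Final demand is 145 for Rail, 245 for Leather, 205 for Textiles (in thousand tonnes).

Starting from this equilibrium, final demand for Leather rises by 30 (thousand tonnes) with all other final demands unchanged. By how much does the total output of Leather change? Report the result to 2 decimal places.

I − A =
  [   0.70    -0.05    -0.15]
  [  -0.20     0.65    -0.40]
  [  -0.30    -0.40     0.90]
Cofactors of I−A, C_ij = (−1)^(i+j)·(minor ij) (rows/columns in the sector order above):
  C_11 = (0.65)(0.90) − (-0.40)(-0.40) = 0.4250
  C_12 = −[(-0.20)(0.90) − (-0.40)(-0.30)] = 0.3000
  C_13 = (-0.20)(-0.40) − (0.65)(-0.30) = 0.2750
  C_21 = −[(-0.05)(0.90) − (-0.15)(-0.40)] = 0.1050
  C_22 = (0.70)(0.90) − (-0.15)(-0.30) = 0.5850
  C_23 = −[(0.70)(-0.40) − (-0.05)(-0.30)] = 0.2950
  C_31 = (-0.05)(-0.40) − (-0.15)(0.65) = 0.1175
  C_32 = −[(0.70)(-0.40) − (-0.15)(-0.20)] = 0.3100
  C_33 = (0.70)(0.65) − (-0.05)(-0.20) = 0.4450
det(I−A) = Σ_j (I−A)_1j·C_1j = (0.70)(0.4250) + (-0.05)(0.3000) + (-0.15)(0.2750) = 0.24125
adj(I−A) = Cᵀ =
  [ 0.4250   0.1050   0.1175]
  [ 0.3000   0.5850   0.3100]
  [ 0.2750   0.2950   0.4450]
(I − A)⁻¹ = adj(I−A) / det(I−A) ≈
  [   1.7617     0.4352     0.4870]
  [   1.2435     2.4249     1.2850]
  [   1.1399     1.2228     1.8446]
Δx = (I − A)⁻¹ Δd with Δd having +30 in the Leather component and 0 elsewhere.
So Δx_L = L_LL · (+30), where L_LL = adj(I−A)_LL / det(I−A) = 0.5850 / 0.24125.
Δx_L = 0.5850 × (+30) / 0.24125 = 17.55 / 0.24125 ≈ 72.75.

Δx_L = 72.75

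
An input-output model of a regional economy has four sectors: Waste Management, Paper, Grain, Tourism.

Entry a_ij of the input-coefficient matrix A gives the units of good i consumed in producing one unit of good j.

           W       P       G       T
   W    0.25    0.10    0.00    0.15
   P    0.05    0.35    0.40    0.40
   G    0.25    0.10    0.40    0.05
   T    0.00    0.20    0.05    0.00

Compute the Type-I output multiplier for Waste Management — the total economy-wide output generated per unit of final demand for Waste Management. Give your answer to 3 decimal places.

I − A =
  [   0.75    -0.10     0.00    -0.15]
  [  -0.05     0.65    -0.40    -0.40]
  [  -0.25    -0.10     0.60    -0.05]
  [   0.00    -0.20    -0.05     1.00]
Compute the cofactors C_ij = (−1)^(i+j)·(3×3 minor ij) of I−A; the adjugate is their transpose:
adj(I−A) = Cᵀ =
  [ 0.294375   0.078500   0.058875   0.078500]
  [ 0.134875   0.446250   0.315375   0.214500]
  [ 0.148000   0.115000   0.421000   0.089250]
  [ 0.034375   0.095000   0.084125   0.249500]
det(I−A) = Σ_j (I−A)_1j·C_1j = (0.75)(0.294375) + (-0.10)(0.134875) + (0.00)(0.148000) + (-0.15)(0.034375) = 0.2021375
(I − A)⁻¹ = adj(I−A) / det(I−A) ≈
  [   1.4563     0.3883     0.2913     0.3883]
  [   0.6672     2.2077     1.5602     1.0612]
  [   0.7322     0.5689     2.0827     0.4415]
  [   0.1701     0.4700     0.4162     1.2343]
The output multiplier for sector j is the column-j sum of the Leontief inverse (I − A)⁻¹ = adj(I−A) / det(I−A).
Column W of adj(I−A): (0.294375, 0.134875, 0.148000, 0.034375); det(I−A) = 0.2021375.
m_W = (0.294375 + 0.134875 + 0.148000 + 0.034375) / 0.2021375 = 0.611625 / 0.2021375 ≈ 3.026.

m_W = 3.026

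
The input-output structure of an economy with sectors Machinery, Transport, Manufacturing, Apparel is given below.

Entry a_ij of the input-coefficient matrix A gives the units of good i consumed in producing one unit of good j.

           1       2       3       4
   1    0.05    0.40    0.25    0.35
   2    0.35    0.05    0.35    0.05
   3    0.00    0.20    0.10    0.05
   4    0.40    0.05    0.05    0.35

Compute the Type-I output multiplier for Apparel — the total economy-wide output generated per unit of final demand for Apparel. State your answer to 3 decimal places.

I − A =
  [   0.95    -0.40    -0.25    -0.35]
  [  -0.35     0.95    -0.35    -0.05]
  [   0.00    -0.20     0.90    -0.05]
  [  -0.40    -0.05    -0.05     0.65]
Compute the cofactors C_ij = (−1)^(i+j)·(3×3 minor ij) of I−A; the adjugate is their transpose:
adj(I−A) = Cᵀ =
  [ 0.504250   0.285375   0.268500   0.314125]
  [ 0.228875   0.422375   0.237500   0.174000]
  [ 0.069375   0.105875   0.346125   0.072125]
  [ 0.333250   0.216250   0.210125   0.602250]
det(I−A) = Σ_j (I−A)_1j·C_1j = (0.95)(0.504250) + (-0.40)(0.228875) + (-0.25)(0.069375) + (-0.35)(0.333250) = 0.25350625
(I − A)⁻¹ = adj(I−A) / det(I−A) ≈
  [   1.9891     1.1257     1.0591     1.2391]
  [   0.9028     1.6661     0.9369     0.6864]
  [   0.2737     0.4176     1.3654     0.2845]
  [   1.3146     0.8530     0.8289     2.3757]
The output multiplier for sector j is the column-j sum of the Leontief inverse (I − A)⁻¹ = adj(I−A) / det(I−A).
Column 4 of adj(I−A): (0.314125, 0.174000, 0.072125, 0.602250); det(I−A) = 0.25350625.
m_4 = (0.314125 + 0.174000 + 0.072125 + 0.602250) / 0.25350625 = 1.1625 / 0.25350625 ≈ 4.586.

m_4 = 4.586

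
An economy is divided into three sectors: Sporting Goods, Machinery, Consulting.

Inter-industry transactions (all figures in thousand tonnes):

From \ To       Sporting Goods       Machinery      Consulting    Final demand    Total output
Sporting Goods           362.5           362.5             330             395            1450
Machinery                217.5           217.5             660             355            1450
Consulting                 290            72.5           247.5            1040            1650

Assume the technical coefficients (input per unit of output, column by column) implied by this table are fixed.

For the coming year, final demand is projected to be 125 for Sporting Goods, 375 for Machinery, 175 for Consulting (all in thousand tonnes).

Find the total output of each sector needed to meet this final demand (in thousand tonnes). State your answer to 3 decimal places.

Technical coefficients a_ij = z_ij / X_j:
  a_SS = 362.5/1450 = 0.25, a_MS = 217.5/1450 = 0.15, a_CS = 290/1450 = 0.20
  a_SM = 362.5/1450 = 0.25, a_MM = 217.5/1450 = 0.15, a_CM = 72.5/1450 = 0.05
  a_SC = 330/1650 = 0.20, a_MC = 660/1650 = 0.40, a_CC = 247.5/1650 = 0.15
I − A =
  [   0.75    -0.25    -0.20]
  [  -0.15     0.85    -0.40]
  [  -0.20    -0.05     0.85]
Cofactors of I−A, C_ij = (−1)^(i+j)·(minor ij) (rows/columns in the sector order above):
  C_11 = (0.85)(0.85) − (-0.40)(-0.05) = 0.7025
  C_12 = −[(-0.15)(0.85) − (-0.40)(-0.20)] = 0.2075
  C_13 = (-0.15)(-0.05) − (0.85)(-0.20) = 0.1775
  C_21 = −[(-0.25)(0.85) − (-0.20)(-0.05)] = 0.2225
  C_22 = (0.75)(0.85) − (-0.20)(-0.20) = 0.5975
  C_23 = −[(0.75)(-0.05) − (-0.25)(-0.20)] = 0.0875
  C_31 = (-0.25)(-0.40) − (-0.20)(0.85) = 0.2700
  C_32 = −[(0.75)(-0.40) − (-0.20)(-0.15)] = 0.3300
  C_33 = (0.75)(0.85) − (-0.25)(-0.15) = 0.6000
det(I−A) = Σ_j (I−A)_1j·C_1j = (0.75)(0.7025) + (-0.25)(0.2075) + (-0.20)(0.1775) = 0.4395
adj(I−A) = Cᵀ =
  [ 0.7025   0.2225   0.2700]
  [ 0.2075   0.5975   0.3300]
  [ 0.1775   0.0875   0.6000]
(I − A)⁻¹ = adj(I−A) / det(I−A) ≈
  [   1.5984     0.5063     0.6143]
  [   0.4721     1.3595     0.7509]
  [   0.4039     0.1991     1.3652]
x = (I − A)⁻¹ d = adj(I−A)·d / det(I−A), with det(I−A) = 0.4395:
  x_S = (0.7025·125 + 0.2225·375 + 0.2700·175) / 0.4395 = 218.50 / 0.4395 ≈ 497.156
  x_M = (0.2075·125 + 0.5975·375 + 0.3300·175) / 0.4395 = 307.75 / 0.4395 ≈ 700.228
  x_C = (0.1775·125 + 0.0875·375 + 0.6000·175) / 0.4395 = 160.00 / 0.4395 ≈ 364.050

x_S = 497.156, x_M = 700.228, x_C = 364.050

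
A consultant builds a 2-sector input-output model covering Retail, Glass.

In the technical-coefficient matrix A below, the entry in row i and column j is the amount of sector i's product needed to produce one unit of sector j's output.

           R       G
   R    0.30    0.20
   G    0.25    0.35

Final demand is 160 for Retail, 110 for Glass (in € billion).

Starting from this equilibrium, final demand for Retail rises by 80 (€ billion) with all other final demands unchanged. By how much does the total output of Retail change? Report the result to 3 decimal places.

I − A =
  [   0.70    -0.20]
  [  -0.25     0.65]
det(I−A) = (0.70)(0.65) − (-0.20)(-0.25) = 0.4050
adj(I−A) = [[0.65, 0.20], [0.25, 0.70]]
(I − A)⁻¹ = adj(I−A) / det(I−A) ≈
  [   1.6049     0.4938]
  [   0.6173     1.7284]
Δx = (I − A)⁻¹ Δd with Δd having +80 in the Retail component and 0 elsewhere.
So Δx_R = L_RR · (+80), where L_RR = adj(I−A)_RR / det(I−A) = 0.65 / 0.4050.
Δx_R = 0.65 × (+80) / 0.4050 = 52.00 / 0.4050 ≈ 128.395.

Δx_R = 128.395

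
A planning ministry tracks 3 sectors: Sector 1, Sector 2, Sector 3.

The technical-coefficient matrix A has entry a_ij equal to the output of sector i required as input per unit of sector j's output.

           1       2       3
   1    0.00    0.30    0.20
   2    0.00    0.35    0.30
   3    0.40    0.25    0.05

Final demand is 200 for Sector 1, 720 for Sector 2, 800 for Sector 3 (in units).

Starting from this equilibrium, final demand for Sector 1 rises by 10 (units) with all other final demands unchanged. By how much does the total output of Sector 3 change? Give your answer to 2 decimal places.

I − A =
  [   1.00    -0.30    -0.20]
  [   0.00     0.65    -0.30]
  [  -0.40    -0.25     0.95]
Cofactors of I−A, C_ij = (−1)^(i+j)·(minor ij) (rows/columns in the sector order above):
  C_11 = (0.65)(0.95) − (-0.30)(-0.25) = 0.5425
  C_12 = −[(0.00)(0.95) − (-0.30)(-0.40)] = 0.1200
  C_13 = (0.00)(-0.25) − (0.65)(-0.40) = 0.2600
  C_21 = −[(-0.30)(0.95) − (-0.20)(-0.25)] = 0.3350
  C_22 = (1.00)(0.95) − (-0.20)(-0.40) = 0.8700
  C_23 = −[(1.00)(-0.25) − (-0.30)(-0.40)] = 0.3700
  C_31 = (-0.30)(-0.30) − (-0.20)(0.65) = 0.2200
  C_32 = −[(1.00)(-0.30) − (-0.20)(0.00)] = 0.3000
  C_33 = (1.00)(0.65) − (-0.30)(0.00) = 0.6500
det(I−A) = Σ_j (I−A)_1j·C_1j = (1.00)(0.5425) + (-0.30)(0.1200) + (-0.20)(0.2600) = 0.4545
adj(I−A) = Cᵀ =
  [ 0.5425   0.3350   0.2200]
  [ 0.1200   0.8700   0.3000]
  [ 0.2600   0.3700   0.6500]
(I − A)⁻¹ = adj(I−A) / det(I−A) ≈
  [   1.1936     0.7371     0.4840]
  [   0.2640     1.9142     0.6601]
  [   0.5721     0.8141     1.4301]
Δx = (I − A)⁻¹ Δd with Δd having +10 in the Sector 1 component and 0 elsewhere.
So Δx_3 = L_31 · (+10), where L_31 = adj(I−A)_31 / det(I−A) = 0.2600 / 0.4545.
Δx_3 = 0.2600 × (+10) / 0.4545 = 2.60 / 0.4545 ≈ 5.72.

Δx_3 = 5.72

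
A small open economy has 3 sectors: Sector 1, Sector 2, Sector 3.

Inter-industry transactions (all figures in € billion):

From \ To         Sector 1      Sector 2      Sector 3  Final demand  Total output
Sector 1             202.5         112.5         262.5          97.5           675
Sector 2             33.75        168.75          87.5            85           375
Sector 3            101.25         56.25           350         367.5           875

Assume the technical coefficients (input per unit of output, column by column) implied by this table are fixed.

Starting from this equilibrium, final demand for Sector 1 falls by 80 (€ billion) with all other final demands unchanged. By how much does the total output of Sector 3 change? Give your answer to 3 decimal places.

Δx_3 = -40.000

Technical coefficients a_ij = z_ij / X_j:
  a_11 = 202.5/675 = 0.30, a_21 = 33.75/675 = 0.05, a_31 = 101.25/675 = 0.15
  a_12 = 112.5/375 = 0.30, a_22 = 168.75/375 = 0.45, a_32 = 56.25/375 = 0.15
  a_13 = 262.5/875 = 0.30, a_23 = 87.5/875 = 0.10, a_33 = 350/875 = 0.40
I − A =
  [   0.70    -0.30    -0.30]
  [  -0.05     0.55    -0.10]
  [  -0.15    -0.15     0.60]
Cofactors of I−A, C_ij = (−1)^(i+j)·(minor ij) (rows/columns in the sector order above):
  C_11 = (0.55)(0.60) − (-0.10)(-0.15) = 0.3150
  C_12 = −[(-0.05)(0.60) − (-0.10)(-0.15)] = 0.0450
  C_13 = (-0.05)(-0.15) − (0.55)(-0.15) = 0.0900
  C_21 = −[(-0.30)(0.60) − (-0.30)(-0.15)] = 0.2250
  C_22 = (0.70)(0.60) − (-0.30)(-0.15) = 0.3750
  C_23 = −[(0.70)(-0.15) − (-0.30)(-0.15)] = 0.1500
  C_31 = (-0.30)(-0.10) − (-0.30)(0.55) = 0.1950
  C_32 = −[(0.70)(-0.10) − (-0.30)(-0.05)] = 0.0850
  C_33 = (0.70)(0.55) − (-0.30)(-0.05) = 0.3700
det(I−A) = Σ_j (I−A)_1j·C_1j = (0.70)(0.3150) + (-0.30)(0.0450) + (-0.30)(0.0900) = 0.1800
adj(I−A) = Cᵀ =
  [ 0.3150   0.2250   0.1950]
  [ 0.0450   0.3750   0.0850]
  [ 0.0900   0.1500   0.3700]
(I − A)⁻¹ = adj(I−A) / det(I−A) ≈
  [   1.7500     1.2500     1.0833]
  [   0.2500     2.0833     0.4722]
  [   0.5000     0.8333     2.0556]
Δx = (I − A)⁻¹ Δd with Δd having -80 in the Sector 1 component and 0 elsewhere.
So Δx_3 = L_31 · (-80), where L_31 = adj(I−A)_31 / det(I−A) = 0.0900 / 0.1800.
Δx_3 = 0.0900 × (-80) / 0.1800 = -7.20 / 0.1800 = -40.000.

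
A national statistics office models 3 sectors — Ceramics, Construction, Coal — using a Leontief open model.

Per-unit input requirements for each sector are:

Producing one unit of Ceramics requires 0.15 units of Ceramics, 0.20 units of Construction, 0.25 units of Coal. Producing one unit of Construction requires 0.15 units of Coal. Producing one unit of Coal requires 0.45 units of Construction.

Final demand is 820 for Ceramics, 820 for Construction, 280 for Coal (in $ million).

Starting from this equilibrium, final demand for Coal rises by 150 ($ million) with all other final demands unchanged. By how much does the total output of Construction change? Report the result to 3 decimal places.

Δx_2 = 72.386

I − A =
  [   0.85     0.00     0.00]
  [  -0.20     1.00    -0.45]
  [  -0.25    -0.15     1.00]
Cofactors of I−A, C_ij = (−1)^(i+j)·(minor ij) (rows/columns in the sector order above):
  C_11 = (1.00)(1.00) − (-0.45)(-0.15) = 0.9325
  C_12 = −[(-0.20)(1.00) − (-0.45)(-0.25)] = 0.3125
  C_13 = (-0.20)(-0.15) − (1.00)(-0.25) = 0.2800
  C_21 = −[(0.00)(1.00) − (0.00)(-0.15)] = 0.0000
  C_22 = (0.85)(1.00) − (0.00)(-0.25) = 0.8500
  C_23 = −[(0.85)(-0.15) − (0.00)(-0.25)] = 0.1275
  C_31 = (0.00)(-0.45) − (0.00)(1.00) = 0.0000
  C_32 = −[(0.85)(-0.45) − (0.00)(-0.20)] = 0.3825
  C_33 = (0.85)(1.00) − (0.00)(-0.20) = 0.8500
det(I−A) = Σ_j (I−A)_1j·C_1j = (0.85)(0.9325) + (0.00)(0.3125) + (0.00)(0.2800) = 0.792625
adj(I−A) = Cᵀ =
  [ 0.9325   0.0000   0.0000]
  [ 0.3125   0.8500   0.3825]
  [ 0.2800   0.1275   0.8500]
(I − A)⁻¹ = adj(I−A) / det(I−A) ≈
  [   1.1765     0.0000     0.0000]
  [   0.3943     1.0724     0.4826]
  [   0.3533     0.1609     1.0724]
Δx = (I − A)⁻¹ Δd with Δd having +150 in the Coal component and 0 elsewhere.
So Δx_2 = L_23 · (+150), where L_23 = adj(I−A)_23 / det(I−A) = 0.3825 / 0.792625.
Δx_2 = 0.3825 × (+150) / 0.792625 = 57.375 / 0.792625 ≈ 72.386.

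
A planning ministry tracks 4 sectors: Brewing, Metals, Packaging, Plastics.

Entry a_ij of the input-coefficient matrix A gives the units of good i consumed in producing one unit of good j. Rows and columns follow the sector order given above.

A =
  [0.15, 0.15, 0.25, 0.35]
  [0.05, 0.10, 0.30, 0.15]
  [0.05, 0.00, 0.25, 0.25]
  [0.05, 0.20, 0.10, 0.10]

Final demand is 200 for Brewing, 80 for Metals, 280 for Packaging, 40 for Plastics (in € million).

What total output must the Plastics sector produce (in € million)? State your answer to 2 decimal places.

x_4 = 193.14

I − A =
  [   0.85    -0.15    -0.25    -0.35]
  [  -0.05     0.90    -0.30    -0.15]
  [  -0.05     0.00     0.75    -0.25]
  [  -0.05    -0.20    -0.10     0.90]
Compute the cofactors C_ij = (−1)^(i+j)·(3×3 minor ij) of I−A; the adjugate is their transpose:
adj(I−A) = Cᵀ =
  [ 0.547500   0.162500   0.290250   0.320625]
  [ 0.056125   0.523250   0.251875   0.179000]
  [ 0.052750   0.054625   0.635875   0.206250]
  [ 0.048750   0.131375   0.142750   0.554625]
det(I−A) = Σ_j (I−A)_1j·C_1j = (0.85)(0.547500) + (-0.15)(0.056125) + (-0.25)(0.052750) + (-0.35)(0.048750) = 0.42670625
(I − A)⁻¹ = adj(I−A) / det(I−A) ≈
  [   1.2831     0.3808     0.6802     0.7514]
  [   0.1315     1.2263     0.5903     0.4195]
  [   0.1236     0.1280     1.4902     0.4834]
  [   0.1142     0.3079     0.3345     1.2998]
x = (I − A)⁻¹ d = adj(I−A)·d / det(I−A), with det(I−A) = 0.42670625:
  x_1 = (0.547500·200 + 0.162500·80 + 0.290250·280 + 0.320625·40) / 0.42670625 = 216.595 / 0.42670625 ≈ 507.60
  x_2 = (0.056125·200 + 0.523250·80 + 0.251875·280 + 0.179000·40) / 0.42670625 = 130.77 / 0.42670625 ≈ 306.46
  x_3 = (0.052750·200 + 0.054625·80 + 0.635875·280 + 0.206250·40) / 0.42670625 = 201.215 / 0.42670625 ≈ 471.55
  x_4 = (0.048750·200 + 0.131375·80 + 0.142750·280 + 0.554625·40) / 0.42670625 = 82.415 / 0.42670625 ≈ 193.14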